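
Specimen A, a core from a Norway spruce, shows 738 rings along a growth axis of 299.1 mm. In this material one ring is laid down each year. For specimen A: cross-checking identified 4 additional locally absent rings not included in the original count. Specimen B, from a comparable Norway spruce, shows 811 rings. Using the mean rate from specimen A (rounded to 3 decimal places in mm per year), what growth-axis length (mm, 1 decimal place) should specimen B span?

Specimen A: correcting the raw count gives 738 + 4 = 742 true rings.
A: Mean rate = 299.1 mm / 742 years ≈ 0.403 mm/yr.
Length of B = 0.403 × 811 = 326.8 mm.

326.8 mm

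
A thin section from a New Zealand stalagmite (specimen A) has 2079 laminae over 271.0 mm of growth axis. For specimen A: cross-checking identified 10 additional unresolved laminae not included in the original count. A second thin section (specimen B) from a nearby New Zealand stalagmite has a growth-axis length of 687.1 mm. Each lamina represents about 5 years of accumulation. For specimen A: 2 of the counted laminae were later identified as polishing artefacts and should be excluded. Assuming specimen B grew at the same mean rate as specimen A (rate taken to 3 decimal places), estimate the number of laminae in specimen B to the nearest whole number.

5285 laminae

Specimen A: after corrections the count is 2079 − 2 + 10 = 2087 laminae.
Specimen A: multiplying by 5 years per lamina: 2087 × 5 = 10435 years.
A: 271.0 mm over 10435 years gives 271.0 / 10435 ≈ 0.026 mm/yr.
B spans 687.1 / 0.026 = 26426.92 years; at 5 years per lamina that is 26426.92 / 5 ≈ 5285 laminae.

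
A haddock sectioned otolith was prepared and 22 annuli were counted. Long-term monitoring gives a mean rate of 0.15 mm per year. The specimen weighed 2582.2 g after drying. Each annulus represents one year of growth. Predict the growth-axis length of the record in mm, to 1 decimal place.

3.3 mm

The record spans 22 years at 0.15 mm per year.
22 years at 0.15 mm/year gives 0.15 × 22 = 3.3 mm.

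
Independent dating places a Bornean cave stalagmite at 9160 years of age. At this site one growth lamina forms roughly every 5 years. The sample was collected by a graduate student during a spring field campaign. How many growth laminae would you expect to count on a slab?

Expected growth laminae: 9160 / 5 = 1832.
So 1832 growth laminae should be present.

1832 growth laminae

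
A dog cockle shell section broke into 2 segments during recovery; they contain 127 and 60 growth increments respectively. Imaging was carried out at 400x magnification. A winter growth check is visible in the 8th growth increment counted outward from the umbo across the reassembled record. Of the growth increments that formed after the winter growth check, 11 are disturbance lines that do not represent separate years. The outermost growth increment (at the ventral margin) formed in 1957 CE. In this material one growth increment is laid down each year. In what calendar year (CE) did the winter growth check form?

1789 CE

Total growth increments = 127 + 60 = 187.
Between growth increment 8 and the ventral margin there are 187 − 8 = 179 growth increments.
Excluding 11 false growth increments: 179 − 11 = 168.
Counting back 168 years from 1957 CE places the winter growth check in 1957 − 168 = 1789 CE.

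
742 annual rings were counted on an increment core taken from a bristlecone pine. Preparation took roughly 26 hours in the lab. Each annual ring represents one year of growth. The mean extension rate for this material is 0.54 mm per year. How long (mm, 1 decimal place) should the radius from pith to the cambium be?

742 years of growth are recorded.
Length ≈ 0.54 × 742 = 400.7 mm.

400.7 mm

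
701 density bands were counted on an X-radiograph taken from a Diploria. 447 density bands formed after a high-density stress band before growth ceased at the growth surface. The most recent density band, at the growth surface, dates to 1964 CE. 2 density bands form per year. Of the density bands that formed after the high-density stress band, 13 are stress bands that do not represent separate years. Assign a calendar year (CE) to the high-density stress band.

There are 447 density bands younger than the high-density stress band.
447 − 13 false = 434 true density bands after the high-density stress band.
With 2 density bands per year, 434 / 2 = 217 years.
1964 − 217 = 1747 CE.

1747 CE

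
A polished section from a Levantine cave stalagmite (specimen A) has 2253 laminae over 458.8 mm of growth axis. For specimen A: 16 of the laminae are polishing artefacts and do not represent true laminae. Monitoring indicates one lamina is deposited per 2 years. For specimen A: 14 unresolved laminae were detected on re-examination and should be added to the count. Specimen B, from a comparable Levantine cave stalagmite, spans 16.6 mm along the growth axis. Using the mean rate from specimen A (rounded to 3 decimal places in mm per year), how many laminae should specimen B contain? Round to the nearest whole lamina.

Specimen A: adjusted count: 2253 − 16 + 14 = 2251 laminae.
Specimen A: 2251 laminae at 2 years each span 2251 × 2 = 4502 years.
A: 458.8 mm over 4502 years gives 458.8 / 4502 ≈ 0.102 mm/year.
B spans 16.6 / 0.102 = 162.75 years; at 2 years per lamina that is 162.75 / 2 ≈ 81 laminae.

81 laminae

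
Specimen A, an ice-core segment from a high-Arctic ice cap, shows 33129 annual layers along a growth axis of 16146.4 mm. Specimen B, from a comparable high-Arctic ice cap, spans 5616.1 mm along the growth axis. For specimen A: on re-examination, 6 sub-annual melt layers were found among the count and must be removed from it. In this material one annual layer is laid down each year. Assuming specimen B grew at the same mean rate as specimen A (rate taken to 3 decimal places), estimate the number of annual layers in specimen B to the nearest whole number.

11532 annual layers

Specimen A: adjusted count: 33129 − 6 = 33123 annual layers.
A: 16146.4 mm over 33123 years gives 16146.4 / 33123 ≈ 0.487 mm per year.
Specimen B: 5616.1 mm / 0.487 mm per year = 11532.03 years ≈ 11532 annual layers.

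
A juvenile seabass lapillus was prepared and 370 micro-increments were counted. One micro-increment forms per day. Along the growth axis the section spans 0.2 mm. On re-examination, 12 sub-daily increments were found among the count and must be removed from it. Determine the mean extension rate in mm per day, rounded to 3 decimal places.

0.001 mm per day

Correcting the raw count gives 370 − 12 = 358 true micro-increments.
0.2 mm over 358 days gives 0.2 / 358 ≈ 0.001 mm per day.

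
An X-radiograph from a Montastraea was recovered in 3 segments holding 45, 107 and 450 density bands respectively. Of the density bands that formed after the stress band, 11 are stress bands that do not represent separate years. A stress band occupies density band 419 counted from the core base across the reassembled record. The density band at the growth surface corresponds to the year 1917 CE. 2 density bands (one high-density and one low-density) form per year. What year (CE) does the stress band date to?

Total density bands = 45 + 107 + 450 = 602.
The stress band sits at density band 419 from the core base, so 602 − 419 = 183 density bands formed after it.
183 − 11 false = 172 true density bands after the stress band.
Dividing by 2 density bands per year: 172 / 2 = 86 years.
The density band at the growth surface is 1917 CE, so the stress band dates to 1917 − 86 = 1831 CE.

1831 CE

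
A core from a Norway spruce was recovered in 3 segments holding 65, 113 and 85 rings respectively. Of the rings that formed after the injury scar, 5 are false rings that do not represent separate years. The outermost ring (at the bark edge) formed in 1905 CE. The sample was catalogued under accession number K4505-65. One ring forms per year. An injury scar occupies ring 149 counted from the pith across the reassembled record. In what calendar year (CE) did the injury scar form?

Total rings = 65 + 113 + 85 = 263.
Between ring 149 and the bark edge there are 263 − 149 = 114 rings.
Excluding 5 false rings: 114 − 5 = 109.
Counting back 109 years from 1905 CE places the injury scar in 1905 − 109 = 1796 CE.

1796 CE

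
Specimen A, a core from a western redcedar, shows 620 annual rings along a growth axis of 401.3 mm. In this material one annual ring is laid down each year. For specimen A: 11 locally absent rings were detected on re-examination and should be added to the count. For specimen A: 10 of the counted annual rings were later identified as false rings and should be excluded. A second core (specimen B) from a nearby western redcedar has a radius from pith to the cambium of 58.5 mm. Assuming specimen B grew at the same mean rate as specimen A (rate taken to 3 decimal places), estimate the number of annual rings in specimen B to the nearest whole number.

Specimen A: after corrections the count is 620 − 10 + 11 = 621 annual rings.
A: Mean rate = 401.3 mm / 621 years ≈ 0.646 mm/yr.
Specimen B: 58.5 mm / 0.646 mm per year = 90.56 years ≈ 91 annual rings.

91 annual rings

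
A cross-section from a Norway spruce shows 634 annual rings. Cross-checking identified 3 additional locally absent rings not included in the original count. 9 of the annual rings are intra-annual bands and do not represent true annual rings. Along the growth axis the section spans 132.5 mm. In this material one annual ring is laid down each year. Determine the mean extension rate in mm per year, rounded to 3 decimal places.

Correcting the raw count gives 634 − 9 + 3 = 628 true annual rings.
132.5 mm over 628 years gives 132.5 / 628 ≈ 0.211 mm per year.

0.211 mm per year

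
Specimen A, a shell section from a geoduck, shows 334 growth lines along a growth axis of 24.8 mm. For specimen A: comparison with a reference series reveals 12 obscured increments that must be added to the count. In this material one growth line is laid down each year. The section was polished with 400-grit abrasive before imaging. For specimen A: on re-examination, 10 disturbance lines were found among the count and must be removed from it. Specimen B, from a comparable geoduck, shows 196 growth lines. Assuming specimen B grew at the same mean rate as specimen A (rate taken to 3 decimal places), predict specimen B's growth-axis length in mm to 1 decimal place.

Specimen A: after corrections the count is 334 − 10 + 12 = 336 growth lines.
A: Extension rate ≈ 24.8 / 336 = 0.074 mm/year.
B's length ≈ 0.074 × 196 = 14.5 mm.

14.5 mm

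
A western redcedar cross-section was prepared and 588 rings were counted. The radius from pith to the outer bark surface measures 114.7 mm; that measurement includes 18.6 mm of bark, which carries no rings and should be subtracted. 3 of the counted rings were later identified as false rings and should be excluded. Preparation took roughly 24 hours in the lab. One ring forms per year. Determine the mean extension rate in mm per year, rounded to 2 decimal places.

Correcting the raw count gives 588 − 3 = 585 true rings.
Net length = 114.7 − 18.6 = 96.1 mm.
Mean rate = 96.1 mm / 585 years ≈ 0.16 mm per year.

0.16 mm per year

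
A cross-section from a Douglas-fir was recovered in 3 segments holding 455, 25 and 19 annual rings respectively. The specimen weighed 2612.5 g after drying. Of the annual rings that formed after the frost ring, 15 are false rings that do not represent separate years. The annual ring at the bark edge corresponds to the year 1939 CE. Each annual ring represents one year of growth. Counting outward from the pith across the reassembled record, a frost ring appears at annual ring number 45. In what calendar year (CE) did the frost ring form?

Total annual rings = 455 + 25 + 19 = 499.
499 − 45 = 454 annual rings lie beyond the frost ring toward the bark edge.
Removing the 15 false annual rings leaves 454 − 15 = 439 true annual rings beyond the frost ring.
1939 − 439 = 1500 CE.

1500 CE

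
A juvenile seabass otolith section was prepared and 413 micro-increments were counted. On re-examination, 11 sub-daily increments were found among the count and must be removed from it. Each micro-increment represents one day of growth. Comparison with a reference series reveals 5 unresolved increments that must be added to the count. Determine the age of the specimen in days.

Correcting the raw count gives 413 − 11 + 5 = 407 true micro-increments.
At one micro-increment per day, that is 407 days.

407 d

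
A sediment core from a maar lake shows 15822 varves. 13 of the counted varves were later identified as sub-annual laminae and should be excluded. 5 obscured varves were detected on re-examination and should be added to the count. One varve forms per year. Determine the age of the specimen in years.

15814 years

Adjusted count: 15822 − 13 + 5 = 15814 varves.
At one varve per year, that is 15814 years.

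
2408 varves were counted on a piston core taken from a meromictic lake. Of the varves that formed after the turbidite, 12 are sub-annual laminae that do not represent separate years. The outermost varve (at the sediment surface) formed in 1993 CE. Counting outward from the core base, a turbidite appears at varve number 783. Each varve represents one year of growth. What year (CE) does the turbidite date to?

380 CE

Between varve 783 and the sediment surface there are 2408 − 783 = 1625 varves.
Excluding 12 false varves: 1625 − 12 = 1613.
Counting back 1613 years from 1993 CE places the turbidite in 1993 − 1613 = 380 CE.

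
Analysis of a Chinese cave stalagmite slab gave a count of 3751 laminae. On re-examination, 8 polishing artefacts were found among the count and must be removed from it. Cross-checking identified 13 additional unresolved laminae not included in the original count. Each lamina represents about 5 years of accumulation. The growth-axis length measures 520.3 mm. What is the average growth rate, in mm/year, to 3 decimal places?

Correcting the raw count gives 3751 − 8 + 13 = 3756 true laminae.
Multiplying by 5 years per lamina: 3756 × 5 = 18780 years.
Mean rate = 520.3 mm / 18780 years ≈ 0.028 mm/year.

0.028 mm/year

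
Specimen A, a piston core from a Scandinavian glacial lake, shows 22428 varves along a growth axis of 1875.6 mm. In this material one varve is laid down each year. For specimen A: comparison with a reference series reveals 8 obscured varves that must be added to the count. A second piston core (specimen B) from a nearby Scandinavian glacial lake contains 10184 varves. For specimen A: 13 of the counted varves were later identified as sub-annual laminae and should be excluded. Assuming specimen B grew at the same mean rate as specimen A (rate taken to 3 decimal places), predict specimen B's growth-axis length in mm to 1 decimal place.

855.5 mm

Specimen A: true varve count = 22428 − 13 + 8 = 22423.
A: Extension rate ≈ 1875.6 / 22423 = 0.084 mm/year.
For B, 0.084 mm/year × 10184 years = 855.5 mm.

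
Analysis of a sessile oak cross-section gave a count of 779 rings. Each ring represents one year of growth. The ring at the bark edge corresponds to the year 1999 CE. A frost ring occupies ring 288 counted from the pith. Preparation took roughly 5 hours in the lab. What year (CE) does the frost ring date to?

Between ring 288 and the bark edge there are 779 − 288 = 491 rings.
1999 − 491 = 1508 CE.

1508 CE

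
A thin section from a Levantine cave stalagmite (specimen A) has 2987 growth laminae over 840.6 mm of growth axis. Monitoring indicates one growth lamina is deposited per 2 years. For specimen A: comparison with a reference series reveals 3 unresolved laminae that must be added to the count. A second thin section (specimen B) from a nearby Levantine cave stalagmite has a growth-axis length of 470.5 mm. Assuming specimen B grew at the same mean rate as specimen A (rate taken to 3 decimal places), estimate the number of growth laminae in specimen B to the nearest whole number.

Specimen A: adjusted count: 2987 + 3 = 2990 growth laminae.
Specimen A: at 2 years per growth lamina, 2990 × 2 = 5980 years.
A: 840.6 mm over 5980 years gives 840.6 / 5980 ≈ 0.141 mm/yr.
For B, 470.5 / 0.141 = 3336.88 years; at 2 years per growth lamina that is 3336.88 / 2 ≈ 1668 growth laminae.

1668 growth laminae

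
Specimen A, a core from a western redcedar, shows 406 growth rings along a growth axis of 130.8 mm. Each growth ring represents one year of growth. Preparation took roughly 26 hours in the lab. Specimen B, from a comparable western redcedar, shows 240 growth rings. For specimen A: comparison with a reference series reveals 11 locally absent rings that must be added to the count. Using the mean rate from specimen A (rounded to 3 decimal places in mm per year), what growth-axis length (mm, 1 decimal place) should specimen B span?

Specimen A: correcting the raw count gives 406 + 11 = 417 true growth rings.
A: Extension rate ≈ 130.8 / 417 = 0.314 mm/year.
B's length ≈ 0.314 × 240 = 75.4 mm.

75.4 mm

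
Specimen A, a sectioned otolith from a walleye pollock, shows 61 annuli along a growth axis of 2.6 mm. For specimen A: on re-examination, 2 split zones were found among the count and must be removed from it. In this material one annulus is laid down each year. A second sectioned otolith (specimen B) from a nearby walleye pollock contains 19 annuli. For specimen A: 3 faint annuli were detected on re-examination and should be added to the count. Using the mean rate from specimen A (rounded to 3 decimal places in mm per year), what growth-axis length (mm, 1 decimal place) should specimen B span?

Specimen A: adjusted count: 61 − 2 + 3 = 62 annuli.
A: 2.6 mm over 62 years gives 2.6 / 62 ≈ 0.042 mm/yr.
Length of B = 0.042 × 19 = 0.8 mm.

0.8 mm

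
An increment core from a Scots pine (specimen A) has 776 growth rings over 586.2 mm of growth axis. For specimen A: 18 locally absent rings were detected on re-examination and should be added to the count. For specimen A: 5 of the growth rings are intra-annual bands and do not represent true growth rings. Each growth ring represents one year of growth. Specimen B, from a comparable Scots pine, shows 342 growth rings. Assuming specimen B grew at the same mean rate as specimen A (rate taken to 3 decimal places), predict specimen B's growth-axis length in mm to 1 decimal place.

Specimen A: correcting the raw count gives 776 − 5 + 18 = 789 true growth rings.
A: 586.2 mm over 789 years gives 586.2 / 789 ≈ 0.743 mm per year.
B's length ≈ 0.743 × 342 = 254.1 mm.

254.1 mm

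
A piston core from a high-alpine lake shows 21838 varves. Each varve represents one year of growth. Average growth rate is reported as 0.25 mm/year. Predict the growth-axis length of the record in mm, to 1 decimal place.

5459.5 mm

21838 years of growth are recorded.
21838 years at 0.25 mm/year gives 0.25 × 21838 = 5459.5 mm.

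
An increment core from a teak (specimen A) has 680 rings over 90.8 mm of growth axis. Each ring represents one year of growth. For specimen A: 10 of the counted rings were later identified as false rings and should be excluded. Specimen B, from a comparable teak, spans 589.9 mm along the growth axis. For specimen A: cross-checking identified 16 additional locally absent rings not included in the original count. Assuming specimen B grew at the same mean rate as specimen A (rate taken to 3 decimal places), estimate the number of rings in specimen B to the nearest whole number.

Specimen A: after corrections the count is 680 − 10 + 16 = 686 rings.
A: 90.8 mm over 686 years gives 90.8 / 686 ≈ 0.132 mm per year.
Specimen B: 589.9 mm / 0.132 mm per year = 4468.94 years ≈ 4469 rings.

4469 rings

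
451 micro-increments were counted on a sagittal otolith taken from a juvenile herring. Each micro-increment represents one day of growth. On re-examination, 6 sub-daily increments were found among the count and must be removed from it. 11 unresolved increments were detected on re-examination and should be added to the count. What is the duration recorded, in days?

Correcting the raw count gives 451 − 6 + 11 = 456 true micro-increments.
One micro-increment per day makes the duration 456 days.

456 d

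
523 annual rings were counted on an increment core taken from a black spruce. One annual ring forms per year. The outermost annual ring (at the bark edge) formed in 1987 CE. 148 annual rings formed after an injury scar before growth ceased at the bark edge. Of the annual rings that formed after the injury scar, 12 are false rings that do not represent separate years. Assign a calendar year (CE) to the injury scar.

148 annual rings post-date the injury scar.
Removing the 12 false annual rings leaves 148 − 12 = 136 true annual rings beyond the injury scar.
The annual ring at the bark edge is 1987 CE, so the injury scar dates to 1987 − 136 = 1851 CE.

1851 CE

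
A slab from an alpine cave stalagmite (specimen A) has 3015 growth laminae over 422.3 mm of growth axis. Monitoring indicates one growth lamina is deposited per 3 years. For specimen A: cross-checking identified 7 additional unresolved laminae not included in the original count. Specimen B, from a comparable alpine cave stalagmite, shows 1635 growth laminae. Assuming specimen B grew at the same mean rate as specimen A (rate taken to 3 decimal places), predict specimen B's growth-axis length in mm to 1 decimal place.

230.5 mm

Specimen A: true growth lamina count = 3015 + 7 = 3022.
Specimen A: 3022 growth laminae at 3 years each span 3022 × 3 = 9066 years.
A: Extension rate ≈ 422.3 / 9066 = 0.047 mm/yr.
Specimen B: multiplying by 3 years per growth lamina: 1635 × 3 = 4905 years. B's length ≈ 0.047 × 4905 = 230.5 mm.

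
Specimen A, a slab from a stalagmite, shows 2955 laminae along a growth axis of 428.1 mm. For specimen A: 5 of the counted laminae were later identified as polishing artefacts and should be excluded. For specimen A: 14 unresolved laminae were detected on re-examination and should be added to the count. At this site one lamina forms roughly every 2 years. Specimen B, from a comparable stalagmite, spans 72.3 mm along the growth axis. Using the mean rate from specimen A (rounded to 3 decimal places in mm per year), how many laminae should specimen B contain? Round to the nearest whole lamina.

Specimen A: correcting the raw count gives 2955 − 5 + 14 = 2964 true laminae.
Specimen A: multiplying by 2 years per lamina: 2964 × 2 = 5928 years.
A: Mean rate = 428.1 mm / 5928 years ≈ 0.072 mm/year.
Specimen B: 72.3 mm / 0.072 mm per year = 1004.17 years; at 2 years per lamina that is 1004.17 / 2 ≈ 502 laminae.

502 laminae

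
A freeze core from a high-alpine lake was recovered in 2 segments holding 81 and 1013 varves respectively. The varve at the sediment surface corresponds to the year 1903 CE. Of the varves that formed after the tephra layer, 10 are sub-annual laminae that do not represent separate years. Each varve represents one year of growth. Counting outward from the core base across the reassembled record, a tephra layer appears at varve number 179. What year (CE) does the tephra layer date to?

998 CE

Total varves = 81 + 1013 = 1094.
The tephra layer sits at varve 179 from the core base, so 1094 − 179 = 915 varves formed after it.
Removing the 10 false varves leaves 915 − 10 = 905 true varves beyond the tephra layer.
1903 − 905 = 998 CE.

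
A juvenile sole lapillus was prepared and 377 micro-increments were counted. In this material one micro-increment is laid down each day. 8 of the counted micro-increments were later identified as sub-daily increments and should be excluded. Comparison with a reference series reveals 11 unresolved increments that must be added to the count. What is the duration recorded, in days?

380 d

True micro-increment count = 377 − 8 + 11 = 380.
At one micro-increment per day, that is 380 days.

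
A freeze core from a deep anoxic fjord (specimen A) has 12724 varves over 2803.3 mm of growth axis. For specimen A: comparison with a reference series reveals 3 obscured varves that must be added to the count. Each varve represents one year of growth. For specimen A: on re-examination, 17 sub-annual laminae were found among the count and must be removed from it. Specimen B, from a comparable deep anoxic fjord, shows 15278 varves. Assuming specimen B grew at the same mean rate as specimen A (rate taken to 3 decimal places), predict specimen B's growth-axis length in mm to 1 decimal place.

Specimen A: adjusted count: 12724 − 17 + 3 = 12710 varves.
A: 2803.3 mm over 12710 years gives 2803.3 / 12710 ≈ 0.221 mm/yr.
Length of B = 0.221 × 15278 = 3376.4 mm.

3376.4 mm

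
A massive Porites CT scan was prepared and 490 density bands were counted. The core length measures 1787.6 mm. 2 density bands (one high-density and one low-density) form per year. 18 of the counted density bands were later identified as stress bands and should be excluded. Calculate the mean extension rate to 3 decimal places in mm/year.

7.575 mm/year

True density band count = 490 − 18 = 472.
Dividing by 2 density bands per year: 472 / 2 = 236 years.
Extension rate ≈ 1787.6 / 236 = 7.575 mm/year.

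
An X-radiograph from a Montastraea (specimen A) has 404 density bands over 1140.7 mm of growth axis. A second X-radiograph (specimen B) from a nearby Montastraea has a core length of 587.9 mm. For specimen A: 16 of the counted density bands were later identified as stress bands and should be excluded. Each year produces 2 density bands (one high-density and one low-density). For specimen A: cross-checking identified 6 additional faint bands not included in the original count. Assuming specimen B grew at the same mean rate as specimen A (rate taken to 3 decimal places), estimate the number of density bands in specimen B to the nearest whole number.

203 density bands

Specimen A: adjusted count: 404 − 16 + 6 = 394 density bands.
Specimen A: dividing by 2 density bands per year: 394 / 2 = 197 years.
A: Mean rate = 1140.7 mm / 197 years ≈ 5.790 mm/yr.
For B, 587.9 / 5.790 = 101.54 years; at 2 density bands per year that is 101.54 × 2 ≈ 203 density bands.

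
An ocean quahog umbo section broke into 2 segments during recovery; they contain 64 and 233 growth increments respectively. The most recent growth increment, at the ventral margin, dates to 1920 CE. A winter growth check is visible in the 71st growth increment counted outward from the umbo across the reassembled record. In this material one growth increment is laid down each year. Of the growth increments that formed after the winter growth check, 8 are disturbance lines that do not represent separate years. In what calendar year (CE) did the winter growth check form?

1702 CE

Total growth increments = 64 + 233 = 297.
Between growth increment 71 and the ventral margin there are 297 − 71 = 226 growth increments.
226 − 8 false = 218 true growth increments after the winter growth check.
1920 − 218 = 1702 CE.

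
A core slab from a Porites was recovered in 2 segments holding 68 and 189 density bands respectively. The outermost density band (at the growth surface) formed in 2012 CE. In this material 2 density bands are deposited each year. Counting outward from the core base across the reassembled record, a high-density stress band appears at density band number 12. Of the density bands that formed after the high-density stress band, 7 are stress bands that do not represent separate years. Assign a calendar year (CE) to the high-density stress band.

Total density bands = 68 + 189 = 257.
The high-density stress band sits at density band 12 from the core base, so 257 − 12 = 245 density bands formed after it.
Removing the 7 false density bands leaves 245 − 7 = 238 true density bands beyond the high-density stress band.
Dividing by 2 density bands per year: 238 / 2 = 119 years.
2012 − 119 = 1893 CE.

1893 CE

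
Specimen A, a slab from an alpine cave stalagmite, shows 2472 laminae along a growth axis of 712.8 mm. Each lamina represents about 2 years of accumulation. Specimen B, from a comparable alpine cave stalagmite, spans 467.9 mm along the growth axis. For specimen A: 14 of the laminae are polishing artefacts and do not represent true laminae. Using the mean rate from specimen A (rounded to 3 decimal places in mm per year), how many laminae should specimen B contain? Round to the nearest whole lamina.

Specimen A: after corrections the count is 2472 − 14 = 2458 laminae.
Specimen A: at 2 years per lamina, 2458 × 2 = 4916 years.
A: Extension rate ≈ 712.8 / 4916 = 0.145 mm/yr.
B spans 467.9 / 0.145 = 3226.90 years; at 2 years per lamina that is 3226.90 / 2 ≈ 1613 laminae.

1613 laminae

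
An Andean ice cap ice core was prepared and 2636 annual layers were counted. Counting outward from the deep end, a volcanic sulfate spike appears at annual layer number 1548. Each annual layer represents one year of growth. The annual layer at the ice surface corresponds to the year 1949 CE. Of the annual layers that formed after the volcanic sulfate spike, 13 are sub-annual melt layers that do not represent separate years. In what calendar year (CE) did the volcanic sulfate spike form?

Between annual layer 1548 and the ice surface there are 2636 − 1548 = 1088 annual layers.
1088 − 13 false = 1075 true annual layers after the volcanic sulfate spike.
The annual layer at the ice surface is 1949 CE, so the volcanic sulfate spike dates to 1949 − 1075 = 874 CE.

874 CE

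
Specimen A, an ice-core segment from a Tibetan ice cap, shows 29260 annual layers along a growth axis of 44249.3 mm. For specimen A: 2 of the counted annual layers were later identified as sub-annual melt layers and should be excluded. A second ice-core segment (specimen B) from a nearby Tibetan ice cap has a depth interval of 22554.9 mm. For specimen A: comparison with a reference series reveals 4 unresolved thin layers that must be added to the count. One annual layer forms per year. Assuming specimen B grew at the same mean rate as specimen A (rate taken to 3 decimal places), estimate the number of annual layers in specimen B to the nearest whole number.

Specimen A: true annual layer count = 29260 − 2 + 4 = 29262.
A: Mean rate = 44249.3 mm / 29262 years ≈ 1.512 mm/yr.
Specimen B: 22554.9 mm / 1.512 mm per year = 14917.26 years ≈ 14917 annual layers.

14917 annual layers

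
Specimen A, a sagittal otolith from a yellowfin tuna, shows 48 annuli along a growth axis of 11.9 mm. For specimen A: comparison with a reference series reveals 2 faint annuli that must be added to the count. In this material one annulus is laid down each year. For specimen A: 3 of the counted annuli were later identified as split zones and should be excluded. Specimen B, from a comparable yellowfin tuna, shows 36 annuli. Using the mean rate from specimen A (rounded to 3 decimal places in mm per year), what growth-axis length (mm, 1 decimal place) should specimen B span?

Specimen A: true annulus count = 48 − 3 + 2 = 47.
A: Extension rate ≈ 11.9 / 47 = 0.253 mm/year.
Length of B = 0.253 × 36 = 9.1 mm.

9.1 mm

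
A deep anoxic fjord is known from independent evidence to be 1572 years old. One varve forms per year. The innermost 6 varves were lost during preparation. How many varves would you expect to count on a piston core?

Expected varves over 1572 years: 1572.
1572 − 6 missed = 1566 varves expected in the prepared section.

1566 varves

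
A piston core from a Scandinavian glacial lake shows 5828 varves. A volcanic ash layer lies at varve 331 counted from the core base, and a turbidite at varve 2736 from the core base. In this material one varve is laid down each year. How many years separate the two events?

2405 yr

The two markers are separated by 2736 − 331 = 2405 varves.
That is 2405 years at one varve per year.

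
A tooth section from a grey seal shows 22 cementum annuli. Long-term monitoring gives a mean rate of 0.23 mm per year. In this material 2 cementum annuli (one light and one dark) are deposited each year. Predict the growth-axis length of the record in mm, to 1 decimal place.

Dividing by 2 cementum annuli per year: 22 / 2 = 11 years.
11 years at 0.23 mm/year gives 0.23 × 11 = 2.5 mm.

2.5 mm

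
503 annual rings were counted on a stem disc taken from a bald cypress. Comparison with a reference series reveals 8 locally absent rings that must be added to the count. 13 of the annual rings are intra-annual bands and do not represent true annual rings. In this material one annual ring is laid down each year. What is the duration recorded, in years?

After corrections the count is 503 − 13 + 8 = 498 annual rings.
One annual ring per year makes the duration 498 years.

498 years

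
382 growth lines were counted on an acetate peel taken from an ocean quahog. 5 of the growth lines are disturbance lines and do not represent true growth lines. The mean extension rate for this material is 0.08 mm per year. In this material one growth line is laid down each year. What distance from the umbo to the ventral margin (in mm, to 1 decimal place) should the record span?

30.2 mm

After corrections the count is 382 − 5 = 377 growth lines.
377 years at 0.08 mm/year gives 0.08 × 377 = 30.2 mm.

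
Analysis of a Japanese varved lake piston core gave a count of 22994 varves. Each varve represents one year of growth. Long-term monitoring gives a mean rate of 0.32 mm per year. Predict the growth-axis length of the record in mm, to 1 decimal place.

22994 years of growth are recorded.
22994 years at 0.32 mm/year gives 0.32 × 22994 = 7358.1 mm.

7358.1 mm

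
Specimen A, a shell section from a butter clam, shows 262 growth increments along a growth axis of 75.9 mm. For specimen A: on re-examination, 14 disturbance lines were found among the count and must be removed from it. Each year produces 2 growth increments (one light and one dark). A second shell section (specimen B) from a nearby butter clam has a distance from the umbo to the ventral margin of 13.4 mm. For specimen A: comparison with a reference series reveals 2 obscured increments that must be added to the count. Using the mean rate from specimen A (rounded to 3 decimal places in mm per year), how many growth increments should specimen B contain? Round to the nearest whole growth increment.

44 growth increments

Specimen A: true growth increment count = 262 − 14 + 2 = 250.
Specimen A: dividing by 2 growth increments per year: 250 / 2 = 125 years.
A: Mean rate = 75.9 mm / 125 years ≈ 0.607 mm/yr.
For B, 13.4 / 0.607 = 22.08 years; at 2 growth increments per year that is 22.08 × 2 ≈ 44 growth increments.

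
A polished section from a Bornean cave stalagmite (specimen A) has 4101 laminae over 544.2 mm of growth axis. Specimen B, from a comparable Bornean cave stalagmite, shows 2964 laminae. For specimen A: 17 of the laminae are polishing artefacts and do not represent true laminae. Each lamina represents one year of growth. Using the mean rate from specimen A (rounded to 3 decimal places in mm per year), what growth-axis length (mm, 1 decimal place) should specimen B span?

Specimen A: true lamina count = 4101 − 17 = 4084.
A: 544.2 mm over 4084 years gives 544.2 / 4084 ≈ 0.133 mm/yr.
Length of B = 0.133 × 2964 = 394.2 mm.

394.2 mm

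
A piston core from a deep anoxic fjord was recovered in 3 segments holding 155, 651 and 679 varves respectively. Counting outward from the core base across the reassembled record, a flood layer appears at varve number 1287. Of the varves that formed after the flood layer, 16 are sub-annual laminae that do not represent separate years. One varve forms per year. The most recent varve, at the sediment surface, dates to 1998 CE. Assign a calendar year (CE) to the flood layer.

Total varves = 155 + 651 + 679 = 1485.
The flood layer sits at varve 1287 from the core base, so 1485 − 1287 = 198 varves formed after it.
198 − 16 false = 182 true varves after the flood layer.
1998 − 182 = 1816 CE.

1816 CE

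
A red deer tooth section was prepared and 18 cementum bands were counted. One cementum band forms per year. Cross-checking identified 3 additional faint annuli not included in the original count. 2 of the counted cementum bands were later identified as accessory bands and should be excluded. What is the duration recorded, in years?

Correcting the raw count gives 18 − 2 + 3 = 19 true cementum bands.
With a one-to-one cementum band periodicity this is 19 years.

19 years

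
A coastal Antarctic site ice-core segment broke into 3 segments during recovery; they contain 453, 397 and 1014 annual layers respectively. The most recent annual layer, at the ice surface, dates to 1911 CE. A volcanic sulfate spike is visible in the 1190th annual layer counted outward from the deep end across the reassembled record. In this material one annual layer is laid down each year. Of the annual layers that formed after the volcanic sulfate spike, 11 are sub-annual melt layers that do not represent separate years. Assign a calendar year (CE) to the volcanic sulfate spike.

1248 CE

Total annual layers = 453 + 397 + 1014 = 1864.
The volcanic sulfate spike sits at annual layer 1190 from the deep end, so 1864 − 1190 = 674 annual layers formed after it.
Removing the 11 false annual layers leaves 674 − 11 = 663 true annual layers beyond the volcanic sulfate spike.
Counting back 663 years from 1911 CE places the volcanic sulfate spike in 1911 − 663 = 1248 CE.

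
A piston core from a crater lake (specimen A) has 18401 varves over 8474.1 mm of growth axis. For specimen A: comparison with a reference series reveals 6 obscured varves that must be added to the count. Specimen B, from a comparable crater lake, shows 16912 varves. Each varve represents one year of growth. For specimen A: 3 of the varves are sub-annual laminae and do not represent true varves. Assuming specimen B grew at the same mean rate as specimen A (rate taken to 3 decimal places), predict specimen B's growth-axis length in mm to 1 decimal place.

Specimen A: after corrections the count is 18401 − 3 + 6 = 18404 varves.
A: Extension rate ≈ 8474.1 / 18404 = 0.460 mm per year.
Length of B = 0.460 × 16912 = 7779.5 mm.

7779.5 mm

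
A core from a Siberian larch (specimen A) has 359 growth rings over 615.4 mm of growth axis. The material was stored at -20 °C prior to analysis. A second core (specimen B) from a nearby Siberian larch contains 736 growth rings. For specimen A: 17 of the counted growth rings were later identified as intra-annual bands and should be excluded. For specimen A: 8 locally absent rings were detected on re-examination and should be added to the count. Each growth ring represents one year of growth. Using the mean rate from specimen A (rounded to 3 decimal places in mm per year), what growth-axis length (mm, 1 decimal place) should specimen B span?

Specimen A: true growth ring count = 359 − 17 + 8 = 350.
A: Mean rate = 615.4 mm / 350 years ≈ 1.758 mm/yr.
B's length ≈ 1.758 × 736 = 1293.9 mm.

1293.9 mm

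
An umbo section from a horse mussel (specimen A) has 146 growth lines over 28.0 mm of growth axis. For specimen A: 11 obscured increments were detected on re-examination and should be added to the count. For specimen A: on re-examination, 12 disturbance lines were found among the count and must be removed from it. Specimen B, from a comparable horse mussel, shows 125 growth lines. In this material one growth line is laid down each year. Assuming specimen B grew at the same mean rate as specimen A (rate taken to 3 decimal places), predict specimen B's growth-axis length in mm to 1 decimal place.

Specimen A: true growth line count = 146 − 12 + 11 = 145.
A: Mean rate = 28.0 mm / 145 years ≈ 0.193 mm/yr.
For B, 0.193 mm/year × 125 years = 24.1 mm.

24.1 mm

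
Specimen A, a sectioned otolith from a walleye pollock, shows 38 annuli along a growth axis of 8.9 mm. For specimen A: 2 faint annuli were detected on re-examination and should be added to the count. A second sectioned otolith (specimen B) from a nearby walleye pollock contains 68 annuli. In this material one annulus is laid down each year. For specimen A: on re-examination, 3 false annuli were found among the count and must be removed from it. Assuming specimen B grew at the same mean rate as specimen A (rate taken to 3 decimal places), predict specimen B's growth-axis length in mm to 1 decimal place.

Specimen A: true annulus count = 38 − 3 + 2 = 37.
A: Extension rate ≈ 8.9 / 37 = 0.241 mm per year.
For B, 0.241 mm/year × 68 years = 16.4 mm.

16.4 mm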